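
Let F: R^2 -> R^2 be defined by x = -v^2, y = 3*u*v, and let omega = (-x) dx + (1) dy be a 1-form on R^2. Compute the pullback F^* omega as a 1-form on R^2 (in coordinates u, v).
F^* omega = (3*v) du + (3*u - 2*v^3) dv

Using F^*(f dg) = (f ∘ F) d(g ∘ F), substitute each coordinate x_i by F_i(u, v) in f_i, and replace dx_i by d F_i = (∂F_i/∂u) du + (∂F_i/∂v) dv.
  For the x component: f_1(F) = v^2; d F_1 = (0) du + (-2*v) dv
  For the y component: f_2(F) = 1; d F_2 = (3*v) du + (3*u) dv
Combining and collecting du, dv coefficients:
  coeff of du: 3*v
  coeff of dv: 3*u - 2*v^3
F^* omega = (3*v) du + (3*u - 2*v^3) dv.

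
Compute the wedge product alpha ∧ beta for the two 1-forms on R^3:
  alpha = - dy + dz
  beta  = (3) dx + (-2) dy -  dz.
alpha ∧ beta = (3) dx ∧ dy + (3) dy ∧ dz + (-3) dx ∧ dz

Distribute the wedge, using dx_i ∧ dx_j = -dx_j ∧ dx_i and dx_i ∧ dx_i = 0. For each pair (i, j) with i < j, the coefficient of dx_i ∧ dx_j in alpha ∧ beta is (alpha_i * beta_j - alpha_j * beta_i). Collecting: alpha ∧ beta = (3) dx ∧ dy + (3) dy ∧ dz + (-3) dx ∧ dz.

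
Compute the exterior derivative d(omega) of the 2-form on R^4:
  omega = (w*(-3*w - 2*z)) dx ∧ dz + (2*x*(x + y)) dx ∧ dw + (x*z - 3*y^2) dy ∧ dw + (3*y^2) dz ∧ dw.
d(omega) = (-6*w - 2*z) dx ∧ dz ∧ dw + (-2*x + z) dx ∧ dy ∧ dw + (-x + 6*y) dy ∧ dz ∧ dw

For a 2-form omega = sum_{i<j} g_{ij} dx_i ∧ dx_j, the exterior derivative is
  d(omega) = sum_{i<j} d(g_{ij}) ∧ dx_i ∧ dx_j = sum_{i<j, k} (∂g_{ij}/∂x_k) dx_k ∧ dx_i ∧ dx_j.
Expand each term, using dx_k ∧ dx_i ∧ dx_j = sgn(permutation) dx_{(a)} ∧ dx_{(b)} ∧ dx_{(c)} with (a < b < c) sorted:
  d(w*(-3*w - 2*z)) includes (∂/∂w)(w*(-3*w - 2*z)) dw = (-6*w - 2*z) dw, which multiplied by dx ∧ dz gives (-6*w - 2*z) dx ∧ dz ∧ dw
  d(2*x*(x + y)) includes (∂/∂y)(2*x*(x + y)) dy = (2*x) dy, which multiplied by dx ∧ dw gives (-2*x) dx ∧ dy ∧ dw
  d(x*z - 3*y^2) includes (∂/∂x)(x*z - 3*y^2) dx = (z) dx, which multiplied by dy ∧ dw gives (z) dx ∧ dy ∧ dw
  d(x*z - 3*y^2) includes (∂/∂z)(x*z - 3*y^2) dz = (x) dz, which multiplied by dy ∧ dw gives (-x) dy ∧ dz ∧ dw
  d(3*y^2) includes (∂/∂y)(3*y^2) dy = (6*y) dy, which multiplied by dz ∧ dw gives (6*y) dy ∧ dz ∧ dw
Collecting like 3-forms: d(omega) = (-6*w - 2*z) dx ∧ dz ∧ dw + (-2*x + z) dx ∧ dy ∧ dw + (-x + 6*y) dy ∧ dz ∧ dw.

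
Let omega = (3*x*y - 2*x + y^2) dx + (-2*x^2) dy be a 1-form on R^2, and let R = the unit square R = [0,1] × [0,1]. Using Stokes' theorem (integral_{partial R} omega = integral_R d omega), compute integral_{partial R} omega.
integral_(partial R) omega = -9/2

Stokes: integral_partial_R omega = integral_R d omega with d omega = (∂Q/∂x - ∂P/∂y) dx ∧ dy.
  ∂Q/∂x = -4*x
  ∂P/∂y = 3*x + 2*y
  integrand = ∂Q/∂x - ∂P/∂y = -7*x - 2*y.
Integrating over R: integral_0^1 integral_0^1 (-7*x - 2*y) dx dy = -9/2.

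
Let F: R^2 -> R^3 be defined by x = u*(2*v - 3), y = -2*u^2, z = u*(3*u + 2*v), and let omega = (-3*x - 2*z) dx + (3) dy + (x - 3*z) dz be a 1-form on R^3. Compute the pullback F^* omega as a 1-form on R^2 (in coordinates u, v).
F^* omega = (u*(-54*u^2 - 54*u*v - 28*v^2 + 42*v - 39)) du + (u^2*(-30*u - 28*v + 12)) dv

Using F^*(f dg) = (f ∘ F) d(g ∘ F), substitute each coordinate x_i by F_i(u, v) in f_i, and replace dx_i by d F_i = (∂F_i/∂u) du + (∂F_i/∂v) dv.
  For the x component: f_1(F) = u*(-6*u - 10*v + 9); d F_1 = (2*v - 3) du + (2*u) dv
  For the y component: f_2(F) = 3; d F_2 = (-4*u) du + (0) dv
  For the z component: f_3(F) = u*(-9*u - 4*v - 3); d F_3 = (6*u + 2*v) du + (2*u) dv
Combining and collecting du, dv coefficients:
  coeff of du: u*(-54*u^2 - 54*u*v - 28*v^2 + 42*v - 39)
  coeff of dv: u^2*(-30*u - 28*v + 12)
F^* omega = (u*(-54*u^2 - 54*u*v - 28*v^2 + 42*v - 39)) du + (u^2*(-30*u - 28*v + 12)) dv.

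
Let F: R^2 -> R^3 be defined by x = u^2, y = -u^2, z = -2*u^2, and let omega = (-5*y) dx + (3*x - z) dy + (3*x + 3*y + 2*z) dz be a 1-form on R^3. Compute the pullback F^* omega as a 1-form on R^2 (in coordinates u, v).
F^* omega = (16*u^3) du

Using F^*(f dg) = (f ∘ F) d(g ∘ F), substitute each coordinate x_i by F_i(u, v) in f_i, and replace dx_i by d F_i = (∂F_i/∂u) du + (∂F_i/∂v) dv.
  For the x component: f_1(F) = 5*u^2; d F_1 = (2*u) du + (0) dv
  For the y component: f_2(F) = 5*u^2; d F_2 = (-2*u) du + (0) dv
  For the z component: f_3(F) = -4*u^2; d F_3 = (-4*u) du + (0) dv
Combining and collecting du, dv coefficients:
  coeff of du: 16*u^3
  coeff of dv: 0
F^* omega = (16*u^3) du.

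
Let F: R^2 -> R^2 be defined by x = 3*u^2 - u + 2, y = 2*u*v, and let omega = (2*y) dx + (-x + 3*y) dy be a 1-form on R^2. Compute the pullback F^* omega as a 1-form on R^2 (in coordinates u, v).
F^* omega = (2*v*(9*u^2 + 6*u*v - u - 2)) du + (2*u*(-3*u^2 + 6*u*v + u - 2)) dv

Using F^*(f dg) = (f ∘ F) d(g ∘ F), substitute each coordinate x_i by F_i(u, v) in f_i, and replace dx_i by d F_i = (∂F_i/∂u) du + (∂F_i/∂v) dv.
  For the x component: f_1(F) = 4*u*v; d F_1 = (6*u - 1) du + (0) dv
  For the y component: f_2(F) = -3*u^2 + 6*u*v + u - 2; d F_2 = (2*v) du + (2*u) dv
Combining and collecting du, dv coefficients:
  coeff of du: 2*v*(9*u^2 + 6*u*v - u - 2)
  coeff of dv: 2*u*(-3*u^2 + 6*u*v + u - 2)
F^* omega = (2*v*(9*u^2 + 6*u*v - u - 2)) du + (2*u*(-3*u^2 + 6*u*v + u - 2)) dv.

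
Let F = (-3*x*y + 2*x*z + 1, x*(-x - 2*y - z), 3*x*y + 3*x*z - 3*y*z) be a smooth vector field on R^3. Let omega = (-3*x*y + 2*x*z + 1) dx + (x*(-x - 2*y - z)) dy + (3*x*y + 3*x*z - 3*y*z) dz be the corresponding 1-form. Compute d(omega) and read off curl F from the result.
d(omega) = (4*x - 3*z) dy ∧ dz + (2*x - 3*y - 3*z) dz ∧ dx + (x - 2*y - z) dx ∧ dy; curl F = (4*x - 3*z, 2*x - 3*y - 3*z, x - 2*y - z)

d omega = sum_{i<j} (∂f_j/∂x_i - ∂f_i/∂x_j) dx_i ∧ dx_j. Under the identification (dy ∧ dz, dz ∧ dx, dx ∧ dy) ↔ (e_x, e_y, e_z), the coefficients are exactly the components of curl F. Compute:
  ∂R/∂y - ∂Q/∂z = (3*x - 3*z) - (-x) = 4*x - 3*z
  ∂P/∂z - ∂R/∂x = (2*x) - (3*y + 3*z) = 2*x - 3*y - 3*z
  ∂Q/∂x - ∂P/∂y = (-2*x - 2*y - z) - (-3*x) = x - 2*y - z.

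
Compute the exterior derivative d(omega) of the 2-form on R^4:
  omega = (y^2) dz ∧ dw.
d(omega) = (2*y) dy ∧ dz ∧ dw

For a 2-form omega = sum_{i<j} g_{ij} dx_i ∧ dx_j, the exterior derivative is
  d(omega) = sum_{i<j} d(g_{ij}) ∧ dx_i ∧ dx_j = sum_{i<j, k} (∂g_{ij}/∂x_k) dx_k ∧ dx_i ∧ dx_j.
Expand each term, using dx_k ∧ dx_i ∧ dx_j = sgn(permutation) dx_{(a)} ∧ dx_{(b)} ∧ dx_{(c)} with (a < b < c) sorted:
  d(y^2) includes (∂/∂y)(y^2) dy = (2*y) dy, which multiplied by dz ∧ dw gives (2*y) dy ∧ dz ∧ dw
Collecting like 3-forms: d(omega) = (2*y) dy ∧ dz ∧ dw.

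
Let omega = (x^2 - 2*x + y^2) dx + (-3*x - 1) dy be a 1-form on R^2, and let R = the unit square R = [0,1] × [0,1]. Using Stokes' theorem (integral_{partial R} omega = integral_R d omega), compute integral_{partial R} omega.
integral_(partial R) omega = -4

Stokes: integral_partial_R omega = integral_R d omega with d omega = (∂Q/∂x - ∂P/∂y) dx ∧ dy.
  ∂Q/∂x = -3
  ∂P/∂y = 2*y
  integrand = ∂Q/∂x - ∂P/∂y = -2*y - 3.
Integrating over R: integral_0^1 integral_0^1 (-2*y - 3) dx dy = -4.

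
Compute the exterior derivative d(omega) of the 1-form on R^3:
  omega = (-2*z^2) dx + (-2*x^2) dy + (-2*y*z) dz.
d(omega) = (-4*x) dx ∧ dy + (4*z) dx ∧ dz + (-2*z) dy ∧ dz

For a 1-form omega = sum_i f_i dx_i, the exterior derivative is
  d(omega) = sum_{i < j} (∂f_j/∂x_i - ∂f_i/∂x_j) dx_i ∧ dx_j.
  coefficient of dx ∧ dy: ∂f_2/∂x - ∂f_1/∂y = ∂(-2*x^2)/∂x - ∂(-2*z^2)/∂y = -4*x
  coefficient of dx ∧ dz: ∂f_3/∂x - ∂f_1/∂z = ∂(-2*y*z)/∂x - ∂(-2*z^2)/∂z = 4*z
  coefficient of dy ∧ dz: ∂f_3/∂y - ∂f_2/∂z = ∂(-2*y*z)/∂y - ∂(-2*x^2)/∂z = -2*z
Assembling: d(omega) = (-4*x) dx ∧ dy + (4*z) dx ∧ dz + (-2*z) dy ∧ dz.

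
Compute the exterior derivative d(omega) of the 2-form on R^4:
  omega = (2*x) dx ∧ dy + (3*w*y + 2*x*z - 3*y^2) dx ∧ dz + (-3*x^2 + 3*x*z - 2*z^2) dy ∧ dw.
d(omega) = (-3*w + 6*y) dx ∧ dy ∧ dz + (3*y) dx ∧ dz ∧ dw + (-6*x + 3*z) dx ∧ dy ∧ dw + (-3*x + 4*z) dy ∧ dz ∧ dw

For a 2-form omega = sum_{i<j} g_{ij} dx_i ∧ dx_j, the exterior derivative is
  d(omega) = sum_{i<j} d(g_{ij}) ∧ dx_i ∧ dx_j = sum_{i<j, k} (∂g_{ij}/∂x_k) dx_k ∧ dx_i ∧ dx_j.
Expand each term, using dx_k ∧ dx_i ∧ dx_j = sgn(permutation) dx_{(a)} ∧ dx_{(b)} ∧ dx_{(c)} with (a < b < c) sorted:
  d(3*w*y + 2*x*z - 3*y^2) includes (∂/∂y)(3*w*y + 2*x*z - 3*y^2) dy = (3*w - 6*y) dy, which multiplied by dx ∧ dz gives (-3*w + 6*y) dx ∧ dy ∧ dz
  d(3*w*y + 2*x*z - 3*y^2) includes (∂/∂w)(3*w*y + 2*x*z - 3*y^2) dw = (3*y) dw, which multiplied by dx ∧ dz gives (3*y) dx ∧ dz ∧ dw
  d(-3*x^2 + 3*x*z - 2*z^2) includes (∂/∂x)(-3*x^2 + 3*x*z - 2*z^2) dx = (-6*x + 3*z) dx, which multiplied by dy ∧ dw gives (-6*x + 3*z) dx ∧ dy ∧ dw
  d(-3*x^2 + 3*x*z - 2*z^2) includes (∂/∂z)(-3*x^2 + 3*x*z - 2*z^2) dz = (3*x - 4*z) dz, which multiplied by dy ∧ dw gives (-3*x + 4*z) dy ∧ dz ∧ dw
Collecting like 3-forms: d(omega) = (-3*w + 6*y) dx ∧ dy ∧ dz + (3*y) dx ∧ dz ∧ dw + (-6*x + 3*z) dx ∧ dy ∧ dw + (-3*x + 4*z) dy ∧ dz ∧ dw.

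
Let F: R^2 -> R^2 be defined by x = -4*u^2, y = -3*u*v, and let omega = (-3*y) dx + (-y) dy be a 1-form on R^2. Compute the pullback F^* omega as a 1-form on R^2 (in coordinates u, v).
F^* omega = (9*u*v*(-8*u - v)) du + (-9*u^2*v) dv

Using F^*(f dg) = (f ∘ F) d(g ∘ F), substitute each coordinate x_i by F_i(u, v) in f_i, and replace dx_i by d F_i = (∂F_i/∂u) du + (∂F_i/∂v) dv.
  For the x component: f_1(F) = 9*u*v; d F_1 = (-8*u) du + (0) dv
  For the y component: f_2(F) = 3*u*v; d F_2 = (-3*v) du + (-3*u) dv
Combining and collecting du, dv coefficients:
  coeff of du: 9*u*v*(-8*u - v)
  coeff of dv: -9*u^2*v
F^* omega = (9*u*v*(-8*u - v)) du + (-9*u^2*v) dv.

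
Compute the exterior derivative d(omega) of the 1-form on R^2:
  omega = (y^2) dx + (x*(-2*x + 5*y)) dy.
d(omega) = (-4*x + 3*y) dx ∧ dy

For a 1-form omega = sum_i f_i dx_i, the exterior derivative is
  d(omega) = sum_{i < j} (∂f_j/∂x_i - ∂f_i/∂x_j) dx_i ∧ dx_j.
  coefficient of dx ∧ dy: ∂f_2/∂x - ∂f_1/∂y = ∂(x*(-2*x + 5*y))/∂x - ∂(y^2)/∂y = -4*x + 3*y
Assembling: d(omega) = (-4*x + 3*y) dx ∧ dy.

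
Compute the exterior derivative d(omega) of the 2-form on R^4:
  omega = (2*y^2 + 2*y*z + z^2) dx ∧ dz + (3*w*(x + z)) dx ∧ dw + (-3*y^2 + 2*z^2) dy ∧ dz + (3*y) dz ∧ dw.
d(omega) = (-4*y - 2*z) dx ∧ dy ∧ dz + (-3*w) dx ∧ dz ∧ dw + (3) dy ∧ dz ∧ dw

For a 2-form omega = sum_{i<j} g_{ij} dx_i ∧ dx_j, the exterior derivative is
  d(omega) = sum_{i<j} d(g_{ij}) ∧ dx_i ∧ dx_j = sum_{i<j, k} (∂g_{ij}/∂x_k) dx_k ∧ dx_i ∧ dx_j.
Expand each term, using dx_k ∧ dx_i ∧ dx_j = sgn(permutation) dx_{(a)} ∧ dx_{(b)} ∧ dx_{(c)} with (a < b < c) sorted:
  d(2*y^2 + 2*y*z + z^2) includes (∂/∂y)(2*y^2 + 2*y*z + z^2) dy = (4*y + 2*z) dy, which multiplied by dx ∧ dz gives (-4*y - 2*z) dx ∧ dy ∧ dz
  d(3*w*(x + z)) includes (∂/∂z)(3*w*(x + z)) dz = (3*w) dz, which multiplied by dx ∧ dw gives (-3*w) dx ∧ dz ∧ dw
  d(3*y) includes (∂/∂y)(3*y) dy = (3) dy, which multiplied by dz ∧ dw gives (3) dy ∧ dz ∧ dw
Collecting like 3-forms: d(omega) = (-4*y - 2*z) dx ∧ dy ∧ dz + (-3*w) dx ∧ dz ∧ dw + (3) dy ∧ dz ∧ dw.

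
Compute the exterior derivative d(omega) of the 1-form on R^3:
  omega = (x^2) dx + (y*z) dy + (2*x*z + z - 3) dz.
d(omega) = (2*z) dx ∧ dz + (-y) dy ∧ dz

For a 1-form omega = sum_i f_i dx_i, the exterior derivative is
  d(omega) = sum_{i < j} (∂f_j/∂x_i - ∂f_i/∂x_j) dx_i ∧ dx_j.
  coefficient of dx ∧ dz: ∂f_3/∂x - ∂f_1/∂z = ∂(2*x*z + z - 3)/∂x - ∂(x^2)/∂z = 2*z
  coefficient of dy ∧ dz: ∂f_3/∂y - ∂f_2/∂z = ∂(2*x*z + z - 3)/∂y - ∂(y*z)/∂z = -y
Assembling: d(omega) = (2*z) dx ∧ dz + (-y) dy ∧ dz.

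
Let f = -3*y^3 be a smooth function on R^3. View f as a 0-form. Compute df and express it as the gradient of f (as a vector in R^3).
df = (0) dx + (-9*y^2) dy + (0) dz; grad f = (0, -9*y^2, 0)

For a 0-form f, d f = (∂f/∂x) dx + (∂f/∂y) dy + (∂f/∂z) dz. The components of the vector representation are exactly the entries of grad f in Cartesian coordinates:
  ∂f/∂x = 0
  ∂f/∂y = -9*y^2
  ∂f/∂z = 0.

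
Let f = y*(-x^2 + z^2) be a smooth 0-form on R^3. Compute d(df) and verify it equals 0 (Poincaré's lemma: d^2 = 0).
d(df) = 0

Step 1: df = sum_i (∂f/∂x_i) dx_i = (-2*x*y) dx + (-x^2 + z^2) dy + (2*y*z) dz.
Step 2: Apply d again. Using the 1-form formula, the coefficient of dx ∧ dy in d(df) is ∂^2 f/∂x ∂y - ∂^2 f/∂y ∂x = (-2*x) - (-2*x) = 0 (equality of mixed partials for smooth f).
Similarly for dx ∧ dz and dy ∧ dz — all coefficients vanish. So d(df) = 0.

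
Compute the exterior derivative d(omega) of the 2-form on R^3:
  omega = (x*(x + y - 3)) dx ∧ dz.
d(omega) = (-x) dx ∧ dy ∧ dz

For a 2-form omega = sum_{i<j} g_{ij} dx_i ∧ dx_j, the exterior derivative is
  d(omega) = sum_{i<j} d(g_{ij}) ∧ dx_i ∧ dx_j = sum_{i<j, k} (∂g_{ij}/∂x_k) dx_k ∧ dx_i ∧ dx_j.
Expand each term, using dx_k ∧ dx_i ∧ dx_j = sgn(permutation) dx_{(a)} ∧ dx_{(b)} ∧ dx_{(c)} with (a < b < c) sorted:
  d(x*(x + y - 3)) includes (∂/∂y)(x*(x + y - 3)) dy = (x) dy, which multiplied by dx ∧ dz gives (-x) dx ∧ dy ∧ dz
Collecting like 3-forms: d(omega) = (-x) dx ∧ dy ∧ dz.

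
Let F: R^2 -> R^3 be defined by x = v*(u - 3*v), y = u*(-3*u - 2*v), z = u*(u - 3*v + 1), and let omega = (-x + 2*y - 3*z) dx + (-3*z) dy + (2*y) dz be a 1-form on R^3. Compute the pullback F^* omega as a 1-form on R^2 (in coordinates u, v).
F^* omega = (6*u^3 - 47*u^2*v + 12*u^2 - 2*u*v^2 - u*v + 3*v^3) du + (15*u^3 + 52*u^2*v + 3*u^2 - 21*u*v^2 + 18*u*v - 18*v^3) dv

Using F^*(f dg) = (f ∘ F) d(g ∘ F), substitute each coordinate x_i by F_i(u, v) in f_i, and replace dx_i by d F_i = (∂F_i/∂u) du + (∂F_i/∂v) dv.
  For the x component: f_1(F) = -9*u^2 + 4*u*v - 3*u + 3*v^2; d F_1 = (v) du + (u - 6*v) dv
  For the y component: f_2(F) = 3*u*(-u + 3*v - 1); d F_2 = (-6*u - 2*v) du + (-2*u) dv
  For the z component: f_3(F) = 2*u*(-3*u - 2*v); d F_3 = (2*u - 3*v + 1) du + (-3*u) dv
Combining and collecting du, dv coefficients:
  coeff of du: 6*u^3 - 47*u^2*v + 12*u^2 - 2*u*v^2 - u*v + 3*v^3
  coeff of dv: 15*u^3 + 52*u^2*v + 3*u^2 - 21*u*v^2 + 18*u*v - 18*v^3
F^* omega = (6*u^3 - 47*u^2*v + 12*u^2 - 2*u*v^2 - u*v + 3*v^3) du + (15*u^3 + 52*u^2*v + 3*u^2 - 21*u*v^2 + 18*u*v - 18*v^3) dv.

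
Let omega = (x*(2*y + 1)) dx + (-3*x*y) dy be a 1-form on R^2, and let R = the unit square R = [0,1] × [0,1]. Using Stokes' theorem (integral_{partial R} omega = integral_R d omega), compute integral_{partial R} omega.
integral_(partial R) omega = -5/2

Stokes: integral_partial_R omega = integral_R d omega with d omega = (∂Q/∂x - ∂P/∂y) dx ∧ dy.
  ∂Q/∂x = -3*y
  ∂P/∂y = 2*x
  integrand = ∂Q/∂x - ∂P/∂y = -2*x - 3*y.
Integrating over R: integral_0^1 integral_0^1 (-2*x - 3*y) dx dy = -5/2.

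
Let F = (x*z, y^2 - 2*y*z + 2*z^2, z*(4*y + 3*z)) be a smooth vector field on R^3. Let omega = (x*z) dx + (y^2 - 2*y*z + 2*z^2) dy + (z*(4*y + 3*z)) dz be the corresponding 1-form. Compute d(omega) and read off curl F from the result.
d(omega) = (2*y) dy ∧ dz + (x) dz ∧ dx + (0) dx ∧ dy; curl F = (2*y, x, 0)

d omega = sum_{i<j} (∂f_j/∂x_i - ∂f_i/∂x_j) dx_i ∧ dx_j. Under the identification (dy ∧ dz, dz ∧ dx, dx ∧ dy) ↔ (e_x, e_y, e_z), the coefficients are exactly the components of curl F. Compute:
  ∂R/∂y - ∂Q/∂z = (4*z) - (-2*y + 4*z) = 2*y
  ∂P/∂z - ∂R/∂x = (x) - (0) = x
  ∂Q/∂x - ∂P/∂y = (0) - (0) = 0.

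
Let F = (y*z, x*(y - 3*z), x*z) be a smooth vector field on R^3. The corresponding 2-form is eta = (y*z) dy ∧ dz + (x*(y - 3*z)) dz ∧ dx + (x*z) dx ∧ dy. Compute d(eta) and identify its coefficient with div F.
d(eta) = (2*x) dx ∧ dy ∧ dz; div F = 2*x

For a 2-form in R^3 of the form above, applying d gives a 3-form with coefficient ∂P/∂x + ∂Q/∂y + ∂R/∂z:
  ∂P/∂x = 0
  ∂Q/∂y = x
  ∂R/∂z = x
Sum = 2*x, which is exactly div F.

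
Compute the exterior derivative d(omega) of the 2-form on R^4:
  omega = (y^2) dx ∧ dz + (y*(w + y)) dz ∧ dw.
d(omega) = (-2*y) dx ∧ dy ∧ dz + (w + 2*y) dy ∧ dz ∧ dw

For a 2-form omega = sum_{i<j} g_{ij} dx_i ∧ dx_j, the exterior derivative is
  d(omega) = sum_{i<j} d(g_{ij}) ∧ dx_i ∧ dx_j = sum_{i<j, k} (∂g_{ij}/∂x_k) dx_k ∧ dx_i ∧ dx_j.
Expand each term, using dx_k ∧ dx_i ∧ dx_j = sgn(permutation) dx_{(a)} ∧ dx_{(b)} ∧ dx_{(c)} with (a < b < c) sorted:
  d(y^2) includes (∂/∂y)(y^2) dy = (2*y) dy, which multiplied by dx ∧ dz gives (-2*y) dx ∧ dy ∧ dz
  d(y*(w + y)) includes (∂/∂y)(y*(w + y)) dy = (w + 2*y) dy, which multiplied by dz ∧ dw gives (w + 2*y) dy ∧ dz ∧ dw
Collecting like 3-forms: d(omega) = (-2*y) dx ∧ dy ∧ dz + (w + 2*y) dy ∧ dz ∧ dw.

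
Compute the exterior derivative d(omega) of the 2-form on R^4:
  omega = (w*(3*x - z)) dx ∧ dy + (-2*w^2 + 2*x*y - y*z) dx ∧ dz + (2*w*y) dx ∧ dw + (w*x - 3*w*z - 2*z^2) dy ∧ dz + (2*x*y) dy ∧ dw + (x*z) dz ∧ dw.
d(omega) = (-2*x + z) dx ∧ dy ∧ dz + (-2*w + 3*x + 2*y - z) dx ∧ dy ∧ dw + (-4*w + z) dx ∧ dz ∧ dw + (x - 3*z) dy ∧ dz ∧ dw

For a 2-form omega = sum_{i<j} g_{ij} dx_i ∧ dx_j, the exterior derivative is
  d(omega) = sum_{i<j} d(g_{ij}) ∧ dx_i ∧ dx_j = sum_{i<j, k} (∂g_{ij}/∂x_k) dx_k ∧ dx_i ∧ dx_j.
Expand each term, using dx_k ∧ dx_i ∧ dx_j = sgn(permutation) dx_{(a)} ∧ dx_{(b)} ∧ dx_{(c)} with (a < b < c) sorted:
  d(w*(3*x - z)) includes (∂/∂z)(w*(3*x - z)) dz = (-w) dz, which multiplied by dx ∧ dy gives (-w) dx ∧ dy ∧ dz
  d(w*(3*x - z)) includes (∂/∂w)(w*(3*x - z)) dw = (3*x - z) dw, which multiplied by dx ∧ dy gives (3*x - z) dx ∧ dy ∧ dw
  d(-2*w^2 + 2*x*y - y*z) includes (∂/∂y)(-2*w^2 + 2*x*y - y*z) dy = (2*x - z) dy, which multiplied by dx ∧ dz gives (-2*x + z) dx ∧ dy ∧ dz
  d(-2*w^2 + 2*x*y - y*z) includes (∂/∂w)(-2*w^2 + 2*x*y - y*z) dw = (-4*w) dw, which multiplied by dx ∧ dz gives (-4*w) dx ∧ dz ∧ dw
  d(2*w*y) includes (∂/∂y)(2*w*y) dy = (2*w) dy, which multiplied by dx ∧ dw gives (-2*w) dx ∧ dy ∧ dw
  d(w*x - 3*w*z - 2*z^2) includes (∂/∂x)(w*x - 3*w*z - 2*z^2) dx = (w) dx, which multiplied by dy ∧ dz gives (w) dx ∧ dy ∧ dz
  d(w*x - 3*w*z - 2*z^2) includes (∂/∂w)(w*x - 3*w*z - 2*z^2) dw = (x - 3*z) dw, which multiplied by dy ∧ dz gives (x - 3*z) dy ∧ dz ∧ dw
  d(2*x*y) includes (∂/∂x)(2*x*y) dx = (2*y) dx, which multiplied by dy ∧ dw gives (2*y) dx ∧ dy ∧ dw
  d(x*z) includes (∂/∂x)(x*z) dx = (z) dx, which multiplied by dz ∧ dw gives (z) dx ∧ dz ∧ dw
Collecting like 3-forms: d(omega) = (-2*x + z) dx ∧ dy ∧ dz + (-2*w + 3*x + 2*y - z) dx ∧ dy ∧ dw + (-4*w + z) dx ∧ dz ∧ dw + (x - 3*z) dy ∧ dz ∧ dw.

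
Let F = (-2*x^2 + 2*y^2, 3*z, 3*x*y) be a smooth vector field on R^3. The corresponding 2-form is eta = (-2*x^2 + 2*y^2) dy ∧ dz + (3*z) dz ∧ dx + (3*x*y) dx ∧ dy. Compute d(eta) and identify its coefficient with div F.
d(eta) = (-4*x) dx ∧ dy ∧ dz; div F = -4*x

For a 2-form in R^3 of the form above, applying d gives a 3-form with coefficient ∂P/∂x + ∂Q/∂y + ∂R/∂z:
  ∂P/∂x = -4*x
  ∂Q/∂y = 0
  ∂R/∂z = 0
Sum = -4*x, which is exactly div F.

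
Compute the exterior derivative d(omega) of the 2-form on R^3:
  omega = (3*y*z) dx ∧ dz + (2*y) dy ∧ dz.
d(omega) = (-3*z) dx ∧ dy ∧ dz

For a 2-form omega = sum_{i<j} g_{ij} dx_i ∧ dx_j, the exterior derivative is
  d(omega) = sum_{i<j} d(g_{ij}) ∧ dx_i ∧ dx_j = sum_{i<j, k} (∂g_{ij}/∂x_k) dx_k ∧ dx_i ∧ dx_j.
Expand each term, using dx_k ∧ dx_i ∧ dx_j = sgn(permutation) dx_{(a)} ∧ dx_{(b)} ∧ dx_{(c)} with (a < b < c) sorted:
  d(3*y*z) includes (∂/∂y)(3*y*z) dy = (3*z) dy, which multiplied by dx ∧ dz gives (-3*z) dx ∧ dy ∧ dz
Collecting like 3-forms: d(omega) = (-3*z) dx ∧ dy ∧ dz.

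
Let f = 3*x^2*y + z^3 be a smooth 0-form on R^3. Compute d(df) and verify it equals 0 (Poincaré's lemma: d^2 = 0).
d(df) = 0

Step 1: df = sum_i (∂f/∂x_i) dx_i = (6*x*y) dx + (3*x^2) dy + (3*z^2) dz.
Step 2: Apply d again. Using the 1-form formula, the coefficient of dx ∧ dy in d(df) is ∂^2 f/∂x ∂y - ∂^2 f/∂y ∂x = (6*x) - (6*x) = 0 (equality of mixed partials for smooth f).
Similarly for dx ∧ dz and dy ∧ dz — all coefficients vanish. So d(df) = 0.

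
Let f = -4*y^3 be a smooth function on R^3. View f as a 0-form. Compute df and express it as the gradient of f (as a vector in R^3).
df = (0) dx + (-12*y^2) dy + (0) dz; grad f = (0, -12*y^2, 0)

For a 0-form f, d f = (∂f/∂x) dx + (∂f/∂y) dy + (∂f/∂z) dz. The components of the vector representation are exactly the entries of grad f in Cartesian coordinates:
  ∂f/∂x = 0
  ∂f/∂y = -12*y^2
  ∂f/∂z = 0.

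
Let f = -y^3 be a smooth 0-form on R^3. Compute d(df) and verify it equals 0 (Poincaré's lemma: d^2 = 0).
d(df) = 0

Step 1: df = sum_i (∂f/∂x_i) dx_i = (0) dx + (-3*y^2) dy + (0) dz.
Step 2: Apply d again. Using the 1-form formula, the coefficient of dx ∧ dy in d(df) is ∂^2 f/∂x ∂y - ∂^2 f/∂y ∂x = (0) - (0) = 0 (equality of mixed partials for smooth f).
Similarly for dx ∧ dz and dy ∧ dz — all coefficients vanish. So d(df) = 0.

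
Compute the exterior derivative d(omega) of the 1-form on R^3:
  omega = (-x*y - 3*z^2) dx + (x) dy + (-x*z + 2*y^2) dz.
d(omega) = (x + 1) dx ∧ dy + (5*z) dx ∧ dz + (4*y) dy ∧ dz

For a 1-form omega = sum_i f_i dx_i, the exterior derivative is
  d(omega) = sum_{i < j} (∂f_j/∂x_i - ∂f_i/∂x_j) dx_i ∧ dx_j.
  coefficient of dx ∧ dy: ∂f_2/∂x - ∂f_1/∂y = ∂(x)/∂x - ∂(-x*y - 3*z^2)/∂y = x + 1
  coefficient of dx ∧ dz: ∂f_3/∂x - ∂f_1/∂z = ∂(-x*z + 2*y^2)/∂x - ∂(-x*y - 3*z^2)/∂z = 5*z
  coefficient of dy ∧ dz: ∂f_3/∂y - ∂f_2/∂z = ∂(-x*z + 2*y^2)/∂y - ∂(x)/∂z = 4*y
Assembling: d(omega) = (x + 1) dx ∧ dy + (5*z) dx ∧ dz + (4*y) dy ∧ dz.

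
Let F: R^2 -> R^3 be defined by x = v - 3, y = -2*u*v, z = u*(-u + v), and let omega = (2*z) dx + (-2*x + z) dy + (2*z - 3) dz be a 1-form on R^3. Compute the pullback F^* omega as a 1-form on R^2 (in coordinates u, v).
F^* omega = (4*u^3 - 4*u^2*v + 6*u + 4*v^2 - 15*v) du + (u*(-2*u + 6*v - 15)) dv

Using F^*(f dg) = (f ∘ F) d(g ∘ F), substitute each coordinate x_i by F_i(u, v) in f_i, and replace dx_i by d F_i = (∂F_i/∂u) du + (∂F_i/∂v) dv.
  For the x component: f_1(F) = 2*u*(-u + v); d F_1 = (0) du + (1) dv
  For the y component: f_2(F) = -u^2 + u*v - 2*v + 6; d F_2 = (-2*v) du + (-2*u) dv
  For the z component: f_3(F) = -2*u^2 + 2*u*v - 3; d F_3 = (-2*u + v) du + (u) dv
Combining and collecting du, dv coefficients:
  coeff of du: 4*u^3 - 4*u^2*v + 6*u + 4*v^2 - 15*v
  coeff of dv: u*(-2*u + 6*v - 15)
F^* omega = (4*u^3 - 4*u^2*v + 6*u + 4*v^2 - 15*v) du + (u*(-2*u + 6*v - 15)) dv.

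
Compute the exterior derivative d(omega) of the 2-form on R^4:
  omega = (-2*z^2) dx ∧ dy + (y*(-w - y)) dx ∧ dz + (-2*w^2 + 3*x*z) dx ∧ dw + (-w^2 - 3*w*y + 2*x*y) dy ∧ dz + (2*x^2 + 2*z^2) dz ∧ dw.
d(omega) = (w + 4*y - 4*z) dx ∧ dy ∧ dz + (x - y) dx ∧ dz ∧ dw + (-2*w - 3*y) dy ∧ dz ∧ dw

For a 2-form omega = sum_{i<j} g_{ij} dx_i ∧ dx_j, the exterior derivative is
  d(omega) = sum_{i<j} d(g_{ij}) ∧ dx_i ∧ dx_j = sum_{i<j, k} (∂g_{ij}/∂x_k) dx_k ∧ dx_i ∧ dx_j.
Expand each term, using dx_k ∧ dx_i ∧ dx_j = sgn(permutation) dx_{(a)} ∧ dx_{(b)} ∧ dx_{(c)} with (a < b < c) sorted:
  d(-2*z^2) includes (∂/∂z)(-2*z^2) dz = (-4*z) dz, which multiplied by dx ∧ dy gives (-4*z) dx ∧ dy ∧ dz
  d(y*(-w - y)) includes (∂/∂y)(y*(-w - y)) dy = (-w - 2*y) dy, which multiplied by dx ∧ dz gives (w + 2*y) dx ∧ dy ∧ dz
  d(y*(-w - y)) includes (∂/∂w)(y*(-w - y)) dw = (-y) dw, which multiplied by dx ∧ dz gives (-y) dx ∧ dz ∧ dw
  d(-2*w^2 + 3*x*z) includes (∂/∂z)(-2*w^2 + 3*x*z) dz = (3*x) dz, which multiplied by dx ∧ dw gives (-3*x) dx ∧ dz ∧ dw
  d(-w^2 - 3*w*y + 2*x*y) includes (∂/∂x)(-w^2 - 3*w*y + 2*x*y) dx = (2*y) dx, which multiplied by dy ∧ dz gives (2*y) dx ∧ dy ∧ dz
  d(-w^2 - 3*w*y + 2*x*y) includes (∂/∂w)(-w^2 - 3*w*y + 2*x*y) dw = (-2*w - 3*y) dw, which multiplied by dy ∧ dz gives (-2*w - 3*y) dy ∧ dz ∧ dw
  d(2*x^2 + 2*z^2) includes (∂/∂x)(2*x^2 + 2*z^2) dx = (4*x) dx, which multiplied by dz ∧ dw gives (4*x) dx ∧ dz ∧ dw
Collecting like 3-forms: d(omega) = (w + 4*y - 4*z) dx ∧ dy ∧ dz + (x - y) dx ∧ dz ∧ dw + (-2*w - 3*y) dy ∧ dz ∧ dw.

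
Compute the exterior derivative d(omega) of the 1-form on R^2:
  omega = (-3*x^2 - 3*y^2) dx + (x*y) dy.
d(omega) = (7*y) dx ∧ dy

For a 1-form omega = sum_i f_i dx_i, the exterior derivative is
  d(omega) = sum_{i < j} (∂f_j/∂x_i - ∂f_i/∂x_j) dx_i ∧ dx_j.
  coefficient of dx ∧ dy: ∂f_2/∂x - ∂f_1/∂y = ∂(x*y)/∂x - ∂(-3*x^2 - 3*y^2)/∂y = 7*y
Assembling: d(omega) = (7*y) dx ∧ dy.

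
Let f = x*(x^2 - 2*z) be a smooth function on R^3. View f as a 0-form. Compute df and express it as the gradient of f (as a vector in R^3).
df = (3*x^2 - 2*z) dx + (0) dy + (-2*x) dz; grad f = (3*x^2 - 2*z, 0, -2*x)

For a 0-form f, d f = (∂f/∂x) dx + (∂f/∂y) dy + (∂f/∂z) dz. The components of the vector representation are exactly the entries of grad f in Cartesian coordinates:
  ∂f/∂x = 3*x^2 - 2*z
  ∂f/∂y = 0
  ∂f/∂z = -2*x.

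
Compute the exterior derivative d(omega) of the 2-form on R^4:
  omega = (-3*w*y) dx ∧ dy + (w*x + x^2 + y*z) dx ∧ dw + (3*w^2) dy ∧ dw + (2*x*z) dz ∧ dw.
d(omega) = (-3*y - z) dx ∧ dy ∧ dw + (-y + 2*z) dx ∧ dz ∧ dw

For a 2-form omega = sum_{i<j} g_{ij} dx_i ∧ dx_j, the exterior derivative is
  d(omega) = sum_{i<j} d(g_{ij}) ∧ dx_i ∧ dx_j = sum_{i<j, k} (∂g_{ij}/∂x_k) dx_k ∧ dx_i ∧ dx_j.
Expand each term, using dx_k ∧ dx_i ∧ dx_j = sgn(permutation) dx_{(a)} ∧ dx_{(b)} ∧ dx_{(c)} with (a < b < c) sorted:
  d(-3*w*y) includes (∂/∂w)(-3*w*y) dw = (-3*y) dw, which multiplied by dx ∧ dy gives (-3*y) dx ∧ dy ∧ dw
  d(w*x + x^2 + y*z) includes (∂/∂y)(w*x + x^2 + y*z) dy = (z) dy, which multiplied by dx ∧ dw gives (-z) dx ∧ dy ∧ dw
  d(w*x + x^2 + y*z) includes (∂/∂z)(w*x + x^2 + y*z) dz = (y) dz, which multiplied by dx ∧ dw gives (-y) dx ∧ dz ∧ dw
  d(2*x*z) includes (∂/∂x)(2*x*z) dx = (2*z) dx, which multiplied by dz ∧ dw gives (2*z) dx ∧ dz ∧ dw
Collecting like 3-forms: d(omega) = (-3*y - z) dx ∧ dy ∧ dw + (-y + 2*z) dx ∧ dz ∧ dw.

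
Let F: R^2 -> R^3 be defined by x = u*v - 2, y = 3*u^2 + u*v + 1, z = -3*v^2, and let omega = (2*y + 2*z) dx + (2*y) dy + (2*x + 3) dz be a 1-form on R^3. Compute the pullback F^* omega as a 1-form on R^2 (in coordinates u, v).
F^* omega = (36*u^3 + 24*u^2*v + 4*u*v^2 + 12*u - 6*v^3 + 4*v) du + (12*u^3 + 4*u^2*v - 18*u*v^2 + 4*u + 6*v) dv

Using F^*(f dg) = (f ∘ F) d(g ∘ F), substitute each coordinate x_i by F_i(u, v) in f_i, and replace dx_i by d F_i = (∂F_i/∂u) du + (∂F_i/∂v) dv.
  For the x component: f_1(F) = 6*u^2 + 2*u*v - 6*v^2 + 2; d F_1 = (v) du + (u) dv
  For the y component: f_2(F) = 6*u^2 + 2*u*v + 2; d F_2 = (6*u + v) du + (u) dv
  For the z component: f_3(F) = 2*u*v - 1; d F_3 = (0) du + (-6*v) dv
Combining and collecting du, dv coefficients:
  coeff of du: 36*u^3 + 24*u^2*v + 4*u*v^2 + 12*u - 6*v^3 + 4*v
  coeff of dv: 12*u^3 + 4*u^2*v - 18*u*v^2 + 4*u + 6*v
F^* omega = (36*u^3 + 24*u^2*v + 4*u*v^2 + 12*u - 6*v^3 + 4*v) du + (12*u^3 + 4*u^2*v - 18*u*v^2 + 4*u + 6*v) dv.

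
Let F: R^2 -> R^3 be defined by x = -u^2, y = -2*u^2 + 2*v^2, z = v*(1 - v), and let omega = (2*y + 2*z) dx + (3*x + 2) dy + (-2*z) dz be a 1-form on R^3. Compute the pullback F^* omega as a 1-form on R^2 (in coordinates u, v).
F^* omega = (4*u*(5*u^2 - v^2 - v - 2)) du + (2*v*(-6*u^2 - 2*v^2 + 3*v + 3)) dv

Using F^*(f dg) = (f ∘ F) d(g ∘ F), substitute each coordinate x_i by F_i(u, v) in f_i, and replace dx_i by d F_i = (∂F_i/∂u) du + (∂F_i/∂v) dv.
  For the x component: f_1(F) = -4*u^2 + 2*v^2 + 2*v; d F_1 = (-2*u) du + (0) dv
  For the y component: f_2(F) = 2 - 3*u^2; d F_2 = (-4*u) du + (4*v) dv
  For the z component: f_3(F) = 2*v*(v - 1); d F_3 = (0) du + (1 - 2*v) dv
Combining and collecting du, dv coefficients:
  coeff of du: 4*u*(5*u^2 - v^2 - v - 2)
  coeff of dv: 2*v*(-6*u^2 - 2*v^2 + 3*v + 3)
F^* omega = (4*u*(5*u^2 - v^2 - v - 2)) du + (2*v*(-6*u^2 - 2*v^2 + 3*v + 3)) dv.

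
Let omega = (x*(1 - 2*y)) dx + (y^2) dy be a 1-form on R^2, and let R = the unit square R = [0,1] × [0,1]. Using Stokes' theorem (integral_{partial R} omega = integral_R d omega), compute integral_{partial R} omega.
integral_(partial R) omega = 1

Stokes: integral_partial_R omega = integral_R d omega with d omega = (∂Q/∂x - ∂P/∂y) dx ∧ dy.
  ∂Q/∂x = 0
  ∂P/∂y = -2*x
  integrand = ∂Q/∂x - ∂P/∂y = 2*x.
Integrating over R: integral_0^1 integral_0^1 (2*x) dx dy = 1.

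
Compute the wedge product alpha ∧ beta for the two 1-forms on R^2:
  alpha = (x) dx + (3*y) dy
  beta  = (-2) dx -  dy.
alpha ∧ beta = (-x + 6*y) dx ∧ dy

Distribute the wedge, using dx_i ∧ dx_j = -dx_j ∧ dx_i and dx_i ∧ dx_i = 0. For each pair (i, j) with i < j, the coefficient of dx_i ∧ dx_j in alpha ∧ beta is (alpha_i * beta_j - alpha_j * beta_i). Collecting: alpha ∧ beta = (-x + 6*y) dx ∧ dy.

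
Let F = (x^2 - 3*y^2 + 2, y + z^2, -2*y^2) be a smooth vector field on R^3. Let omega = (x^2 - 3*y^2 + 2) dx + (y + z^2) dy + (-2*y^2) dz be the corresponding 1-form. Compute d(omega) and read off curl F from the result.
d(omega) = (-4*y - 2*z) dy ∧ dz + (0) dz ∧ dx + (6*y) dx ∧ dy; curl F = (-4*y - 2*z, 0, 6*y)

d omega = sum_{i<j} (∂f_j/∂x_i - ∂f_i/∂x_j) dx_i ∧ dx_j. Under the identification (dy ∧ dz, dz ∧ dx, dx ∧ dy) ↔ (e_x, e_y, e_z), the coefficients are exactly the components of curl F. Compute:
  ∂R/∂y - ∂Q/∂z = (-4*y) - (2*z) = -4*y - 2*z
  ∂P/∂z - ∂R/∂x = (0) - (0) = 0
  ∂Q/∂x - ∂P/∂y = (0) - (-6*y) = 6*y.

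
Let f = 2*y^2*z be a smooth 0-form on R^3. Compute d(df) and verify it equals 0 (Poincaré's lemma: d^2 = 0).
d(df) = 0

Step 1: df = sum_i (∂f/∂x_i) dx_i = (0) dx + (4*y*z) dy + (2*y^2) dz.
Step 2: Apply d again. Using the 1-form formula, the coefficient of dx ∧ dy in d(df) is ∂^2 f/∂x ∂y - ∂^2 f/∂y ∂x = (0) - (0) = 0 (equality of mixed partials for smooth f).
Similarly for dx ∧ dz and dy ∧ dz — all coefficients vanish. So d(df) = 0.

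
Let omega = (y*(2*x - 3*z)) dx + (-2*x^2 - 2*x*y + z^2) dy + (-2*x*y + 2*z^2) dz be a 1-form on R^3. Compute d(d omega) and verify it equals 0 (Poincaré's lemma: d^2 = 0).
d(d omega) = 0

Step 1: d omega = sum_{i<j} (∂f_j/∂x_i - ∂f_i/∂x_j) dx_i ∧ dx_j:
  coeff of dx ∧ dy: -6*x - 2*y + 3*z
  coeff of dx ∧ dz: y
  coeff of dy ∧ dz: -2*x - 2*z
Step 2: Apply d again to each 2-form coefficient. The only possible 3-form in R^3 is dx ∧ dy ∧ dz, with coefficient
  ∂(coeff of dy∧dz)/∂x - ∂(coeff of dx∧dz)/∂y + ∂(coeff of dx∧dy)/∂z
  = ∂/∂x (-2*x - 2*z) - ∂/∂y (y) + ∂/∂z (-6*x - 2*y + 3*z).
Each of these terms simplifies to sums of mixed partials that cancel in pairs. The result is 0 (by equality of mixed partials for smooth functions — Schwarz / Clairaut).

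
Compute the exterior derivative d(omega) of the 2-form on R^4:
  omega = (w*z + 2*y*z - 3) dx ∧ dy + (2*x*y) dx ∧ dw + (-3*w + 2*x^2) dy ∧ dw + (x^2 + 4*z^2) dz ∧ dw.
d(omega) = (w + 2*y) dx ∧ dy ∧ dz + (2*x + z) dx ∧ dy ∧ dw + (2*x) dx ∧ dz ∧ dw

For a 2-form omega = sum_{i<j} g_{ij} dx_i ∧ dx_j, the exterior derivative is
  d(omega) = sum_{i<j} d(g_{ij}) ∧ dx_i ∧ dx_j = sum_{i<j, k} (∂g_{ij}/∂x_k) dx_k ∧ dx_i ∧ dx_j.
Expand each term, using dx_k ∧ dx_i ∧ dx_j = sgn(permutation) dx_{(a)} ∧ dx_{(b)} ∧ dx_{(c)} with (a < b < c) sorted:
  d(w*z + 2*y*z - 3) includes (∂/∂z)(w*z + 2*y*z - 3) dz = (w + 2*y) dz, which multiplied by dx ∧ dy gives (w + 2*y) dx ∧ dy ∧ dz
  d(w*z + 2*y*z - 3) includes (∂/∂w)(w*z + 2*y*z - 3) dw = (z) dw, which multiplied by dx ∧ dy gives (z) dx ∧ dy ∧ dw
  d(2*x*y) includes (∂/∂y)(2*x*y) dy = (2*x) dy, which multiplied by dx ∧ dw gives (-2*x) dx ∧ dy ∧ dw
  d(-3*w + 2*x^2) includes (∂/∂x)(-3*w + 2*x^2) dx = (4*x) dx, which multiplied by dy ∧ dw gives (4*x) dx ∧ dy ∧ dw
  d(x^2 + 4*z^2) includes (∂/∂x)(x^2 + 4*z^2) dx = (2*x) dx, which multiplied by dz ∧ dw gives (2*x) dx ∧ dz ∧ dw
Collecting like 3-forms: d(omega) = (w + 2*y) dx ∧ dy ∧ dz + (2*x + z) dx ∧ dy ∧ dw + (2*x) dx ∧ dz ∧ dw.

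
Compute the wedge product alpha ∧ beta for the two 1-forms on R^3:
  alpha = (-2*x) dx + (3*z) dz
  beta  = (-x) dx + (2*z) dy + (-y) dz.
alpha ∧ beta = (-4*x*z) dx ∧ dy + (x*(2*y + 3*z)) dx ∧ dz + (-6*z^2) dy ∧ dz

Distribute the wedge, using dx_i ∧ dx_j = -dx_j ∧ dx_i and dx_i ∧ dx_i = 0. For each pair (i, j) with i < j, the coefficient of dx_i ∧ dx_j in alpha ∧ beta is (alpha_i * beta_j - alpha_j * beta_i). Collecting: alpha ∧ beta = (-4*x*z) dx ∧ dy + (x*(2*y + 3*z)) dx ∧ dz + (-6*z^2) dy ∧ dz.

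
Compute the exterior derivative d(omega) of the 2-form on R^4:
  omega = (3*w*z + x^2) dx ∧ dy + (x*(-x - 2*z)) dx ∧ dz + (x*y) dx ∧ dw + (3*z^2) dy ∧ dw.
d(omega) = (3*w) dx ∧ dy ∧ dz + (-x + 3*z) dx ∧ dy ∧ dw + (-6*z) dy ∧ dz ∧ dw

For a 2-form omega = sum_{i<j} g_{ij} dx_i ∧ dx_j, the exterior derivative is
  d(omega) = sum_{i<j} d(g_{ij}) ∧ dx_i ∧ dx_j = sum_{i<j, k} (∂g_{ij}/∂x_k) dx_k ∧ dx_i ∧ dx_j.
Expand each term, using dx_k ∧ dx_i ∧ dx_j = sgn(permutation) dx_{(a)} ∧ dx_{(b)} ∧ dx_{(c)} with (a < b < c) sorted:
  d(3*w*z + x^2) includes (∂/∂z)(3*w*z + x^2) dz = (3*w) dz, which multiplied by dx ∧ dy gives (3*w) dx ∧ dy ∧ dz
  d(3*w*z + x^2) includes (∂/∂w)(3*w*z + x^2) dw = (3*z) dw, which multiplied by dx ∧ dy gives (3*z) dx ∧ dy ∧ dw
  d(x*y) includes (∂/∂y)(x*y) dy = (x) dy, which multiplied by dx ∧ dw gives (-x) dx ∧ dy ∧ dw
  d(3*z^2) includes (∂/∂z)(3*z^2) dz = (6*z) dz, which multiplied by dy ∧ dw gives (-6*z) dy ∧ dz ∧ dw
Collecting like 3-forms: d(omega) = (3*w) dx ∧ dy ∧ dz + (-x + 3*z) dx ∧ dy ∧ dw + (-6*z) dy ∧ dz ∧ dw.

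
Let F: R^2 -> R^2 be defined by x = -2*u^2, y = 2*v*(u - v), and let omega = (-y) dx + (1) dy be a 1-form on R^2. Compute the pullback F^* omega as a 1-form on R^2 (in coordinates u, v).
F^* omega = (2*v*(4*u^2 - 4*u*v + 1)) du + (2*u - 4*v) dv

Using F^*(f dg) = (f ∘ F) d(g ∘ F), substitute each coordinate x_i by F_i(u, v) in f_i, and replace dx_i by d F_i = (∂F_i/∂u) du + (∂F_i/∂v) dv.
  For the x component: f_1(F) = 2*v*(-u + v); d F_1 = (-4*u) du + (0) dv
  For the y component: f_2(F) = 1; d F_2 = (2*v) du + (2*u - 4*v) dv
Combining and collecting du, dv coefficients:
  coeff of du: 2*v*(4*u^2 - 4*u*v + 1)
  coeff of dv: 2*u - 4*v
F^* omega = (2*v*(4*u^2 - 4*u*v + 1)) du + (2*u - 4*v) dv.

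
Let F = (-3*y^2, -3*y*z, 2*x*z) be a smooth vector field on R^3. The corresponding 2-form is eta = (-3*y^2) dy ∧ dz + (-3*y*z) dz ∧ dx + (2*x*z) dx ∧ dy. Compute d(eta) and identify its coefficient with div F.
d(eta) = (2*x - 3*z) dx ∧ dy ∧ dz; div F = 2*x - 3*z

For a 2-form in R^3 of the form above, applying d gives a 3-form with coefficient ∂P/∂x + ∂Q/∂y + ∂R/∂z:
  ∂P/∂x = 0
  ∂Q/∂y = -3*z
  ∂R/∂z = 2*x
Sum = 2*x - 3*z, which is exactly div F.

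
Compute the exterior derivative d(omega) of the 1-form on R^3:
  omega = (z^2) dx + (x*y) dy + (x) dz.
d(omega) = (y) dx ∧ dy + (1 - 2*z) dx ∧ dz

For a 1-form omega = sum_i f_i dx_i, the exterior derivative is
  d(omega) = sum_{i < j} (∂f_j/∂x_i - ∂f_i/∂x_j) dx_i ∧ dx_j.
  coefficient of dx ∧ dy: ∂f_2/∂x - ∂f_1/∂y = ∂(x*y)/∂x - ∂(z^2)/∂y = y
  coefficient of dx ∧ dz: ∂f_3/∂x - ∂f_1/∂z = ∂(x)/∂x - ∂(z^2)/∂z = 1 - 2*z
Assembling: d(omega) = (y) dx ∧ dy + (1 - 2*z) dx ∧ dz.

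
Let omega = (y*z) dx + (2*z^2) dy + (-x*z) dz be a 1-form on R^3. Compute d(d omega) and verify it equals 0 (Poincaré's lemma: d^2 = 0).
d(d omega) = 0

Step 1: d omega = sum_{i<j} (∂f_j/∂x_i - ∂f_i/∂x_j) dx_i ∧ dx_j:
  coeff of dx ∧ dy: -z
  coeff of dx ∧ dz: -y - z
  coeff of dy ∧ dz: -4*z
Step 2: Apply d again to each 2-form coefficient. The only possible 3-form in R^3 is dx ∧ dy ∧ dz, with coefficient
  ∂(coeff of dy∧dz)/∂x - ∂(coeff of dx∧dz)/∂y + ∂(coeff of dx∧dy)/∂z
  = ∂/∂x (-4*z) - ∂/∂y (-y - z) + ∂/∂z (-z).
Each of these terms simplifies to sums of mixed partials that cancel in pairs. The result is 0 (by equality of mixed partials for smooth functions — Schwarz / Clairaut).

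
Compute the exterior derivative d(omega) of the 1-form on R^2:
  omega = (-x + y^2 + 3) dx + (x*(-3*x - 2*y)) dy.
d(omega) = (-6*x - 4*y) dx ∧ dy

For a 1-form omega = sum_i f_i dx_i, the exterior derivative is
  d(omega) = sum_{i < j} (∂f_j/∂x_i - ∂f_i/∂x_j) dx_i ∧ dx_j.
  coefficient of dx ∧ dy: ∂f_2/∂x - ∂f_1/∂y = ∂(x*(-3*x - 2*y))/∂x - ∂(-x + y^2 + 3)/∂y = -6*x - 4*y
Assembling: d(omega) = (-6*x - 4*y) dx ∧ dy.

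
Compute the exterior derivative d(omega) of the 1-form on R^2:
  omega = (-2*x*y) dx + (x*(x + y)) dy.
d(omega) = (4*x + y) dx ∧ dy

For a 1-form omega = sum_i f_i dx_i, the exterior derivative is
  d(omega) = sum_{i < j} (∂f_j/∂x_i - ∂f_i/∂x_j) dx_i ∧ dx_j.
  coefficient of dx ∧ dy: ∂f_2/∂x - ∂f_1/∂y = ∂(x*(x + y))/∂x - ∂(-2*x*y)/∂y = 4*x + y
Assembling: d(omega) = (4*x + y) dx ∧ dy.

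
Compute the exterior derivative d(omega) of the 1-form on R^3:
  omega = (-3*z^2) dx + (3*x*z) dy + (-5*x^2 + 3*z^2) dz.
d(omega) = (3*z) dx ∧ dy + (-10*x + 6*z) dx ∧ dz + (-3*x) dy ∧ dz

For a 1-form omega = sum_i f_i dx_i, the exterior derivative is
  d(omega) = sum_{i < j} (∂f_j/∂x_i - ∂f_i/∂x_j) dx_i ∧ dx_j.
  coefficient of dx ∧ dy: ∂f_2/∂x - ∂f_1/∂y = ∂(3*x*z)/∂x - ∂(-3*z^2)/∂y = 3*z
  coefficient of dx ∧ dz: ∂f_3/∂x - ∂f_1/∂z = ∂(-5*x^2 + 3*z^2)/∂x - ∂(-3*z^2)/∂z = -10*x + 6*z
  coefficient of dy ∧ dz: ∂f_3/∂y - ∂f_2/∂z = ∂(-5*x^2 + 3*z^2)/∂y - ∂(3*x*z)/∂z = -3*x
Assembling: d(omega) = (3*z) dx ∧ dy + (-10*x + 6*z) dx ∧ dz + (-3*x) dy ∧ dz.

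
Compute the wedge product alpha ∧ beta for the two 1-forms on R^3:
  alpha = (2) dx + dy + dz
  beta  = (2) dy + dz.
alpha ∧ beta = (4) dx ∧ dy + (2) dx ∧ dz + (-1) dy ∧ dz

Distribute the wedge, using dx_i ∧ dx_j = -dx_j ∧ dx_i and dx_i ∧ dx_i = 0. For each pair (i, j) with i < j, the coefficient of dx_i ∧ dx_j in alpha ∧ beta is (alpha_i * beta_j - alpha_j * beta_i). Collecting: alpha ∧ beta = (4) dx ∧ dy + (2) dx ∧ dz + (-1) dy ∧ dz.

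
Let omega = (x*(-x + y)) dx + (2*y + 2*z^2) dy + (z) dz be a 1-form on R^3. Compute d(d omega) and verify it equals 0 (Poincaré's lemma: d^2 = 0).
d(d omega) = 0

Step 1: d omega = sum_{i<j} (∂f_j/∂x_i - ∂f_i/∂x_j) dx_i ∧ dx_j:
  coeff of dx ∧ dy: -x
  coeff of dx ∧ dz: 0
  coeff of dy ∧ dz: -4*z
Step 2: Apply d again to each 2-form coefficient. The only possible 3-form in R^3 is dx ∧ dy ∧ dz, with coefficient
  ∂(coeff of dy∧dz)/∂x - ∂(coeff of dx∧dz)/∂y + ∂(coeff of dx∧dy)/∂z
  = ∂/∂x (-4*z) - ∂/∂y (0) + ∂/∂z (-x).
Each of these terms simplifies to sums of mixed partials that cancel in pairs. The result is 0 (by equality of mixed partials for smooth functions — Schwarz / Clairaut).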